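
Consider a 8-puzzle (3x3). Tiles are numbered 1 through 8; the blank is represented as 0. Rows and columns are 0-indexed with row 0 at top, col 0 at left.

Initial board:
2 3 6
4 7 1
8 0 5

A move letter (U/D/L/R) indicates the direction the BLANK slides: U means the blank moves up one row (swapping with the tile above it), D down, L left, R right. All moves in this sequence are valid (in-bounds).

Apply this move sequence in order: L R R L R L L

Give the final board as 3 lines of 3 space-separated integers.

After move 1 (L):
2 3 6
4 7 1
0 8 5

After move 2 (R):
2 3 6
4 7 1
8 0 5

After move 3 (R):
2 3 6
4 7 1
8 5 0

After move 4 (L):
2 3 6
4 7 1
8 0 5

After move 5 (R):
2 3 6
4 7 1
8 5 0

After move 6 (L):
2 3 6
4 7 1
8 0 5

After move 7 (L):
2 3 6
4 7 1
0 8 5

Answer: 2 3 6
4 7 1
0 8 5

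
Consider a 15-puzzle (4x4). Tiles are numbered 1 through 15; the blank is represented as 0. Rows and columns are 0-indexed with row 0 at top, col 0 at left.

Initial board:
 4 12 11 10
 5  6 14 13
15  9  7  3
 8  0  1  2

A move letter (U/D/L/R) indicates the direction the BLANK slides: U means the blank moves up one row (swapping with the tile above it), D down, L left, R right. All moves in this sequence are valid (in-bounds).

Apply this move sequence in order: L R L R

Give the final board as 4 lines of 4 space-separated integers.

After move 1 (L):
 4 12 11 10
 5  6 14 13
15  9  7  3
 0  8  1  2

After move 2 (R):
 4 12 11 10
 5  6 14 13
15  9  7  3
 8  0  1  2

After move 3 (L):
 4 12 11 10
 5  6 14 13
15  9  7  3
 0  8  1  2

After move 4 (R):
 4 12 11 10
 5  6 14 13
15  9  7  3
 8  0  1  2

Answer:  4 12 11 10
 5  6 14 13
15  9  7  3
 8  0  1  2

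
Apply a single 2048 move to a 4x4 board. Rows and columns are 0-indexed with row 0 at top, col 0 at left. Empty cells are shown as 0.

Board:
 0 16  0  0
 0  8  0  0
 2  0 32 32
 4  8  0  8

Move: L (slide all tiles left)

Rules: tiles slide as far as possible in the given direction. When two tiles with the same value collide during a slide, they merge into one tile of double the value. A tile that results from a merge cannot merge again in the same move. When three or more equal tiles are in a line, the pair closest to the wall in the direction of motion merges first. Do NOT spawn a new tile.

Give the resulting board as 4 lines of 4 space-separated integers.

Answer: 16  0  0  0
 8  0  0  0
 2 64  0  0
 4 16  0  0

Derivation:
Slide left:
row 0: [0, 16, 0, 0] -> [16, 0, 0, 0]
row 1: [0, 8, 0, 0] -> [8, 0, 0, 0]
row 2: [2, 0, 32, 32] -> [2, 64, 0, 0]
row 3: [4, 8, 0, 8] -> [4, 16, 0, 0]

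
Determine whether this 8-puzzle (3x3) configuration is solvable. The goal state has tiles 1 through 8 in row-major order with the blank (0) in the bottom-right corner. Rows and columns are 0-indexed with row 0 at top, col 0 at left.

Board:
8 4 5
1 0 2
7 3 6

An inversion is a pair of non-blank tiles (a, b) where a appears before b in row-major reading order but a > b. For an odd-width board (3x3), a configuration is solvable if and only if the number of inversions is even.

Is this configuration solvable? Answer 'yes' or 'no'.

Inversions (pairs i<j in row-major order where tile[i] > tile[j] > 0): 15
15 is odd, so the puzzle is not solvable.

Answer: no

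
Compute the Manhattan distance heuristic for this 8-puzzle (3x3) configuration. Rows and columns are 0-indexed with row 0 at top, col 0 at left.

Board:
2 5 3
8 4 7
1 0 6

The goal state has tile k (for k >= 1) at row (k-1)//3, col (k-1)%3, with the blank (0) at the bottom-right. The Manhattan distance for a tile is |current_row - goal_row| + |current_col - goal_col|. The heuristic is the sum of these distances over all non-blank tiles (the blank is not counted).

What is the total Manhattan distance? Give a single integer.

Tile 2: at (0,0), goal (0,1), distance |0-0|+|0-1| = 1
Tile 5: at (0,1), goal (1,1), distance |0-1|+|1-1| = 1
Tile 3: at (0,2), goal (0,2), distance |0-0|+|2-2| = 0
Tile 8: at (1,0), goal (2,1), distance |1-2|+|0-1| = 2
Tile 4: at (1,1), goal (1,0), distance |1-1|+|1-0| = 1
Tile 7: at (1,2), goal (2,0), distance |1-2|+|2-0| = 3
Tile 1: at (2,0), goal (0,0), distance |2-0|+|0-0| = 2
Tile 6: at (2,2), goal (1,2), distance |2-1|+|2-2| = 1
Sum: 1 + 1 + 0 + 2 + 1 + 3 + 2 + 1 = 11

Answer: 11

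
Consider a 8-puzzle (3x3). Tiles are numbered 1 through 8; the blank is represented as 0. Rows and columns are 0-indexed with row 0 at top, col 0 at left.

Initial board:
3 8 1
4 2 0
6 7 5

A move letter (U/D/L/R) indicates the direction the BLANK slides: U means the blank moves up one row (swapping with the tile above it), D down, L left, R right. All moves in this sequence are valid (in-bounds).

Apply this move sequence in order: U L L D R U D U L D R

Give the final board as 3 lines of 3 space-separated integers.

Answer: 2 4 8
3 0 1
6 7 5

Derivation:
After move 1 (U):
3 8 0
4 2 1
6 7 5

After move 2 (L):
3 0 8
4 2 1
6 7 5

After move 3 (L):
0 3 8
4 2 1
6 7 5

After move 4 (D):
4 3 8
0 2 1
6 7 5

After move 5 (R):
4 3 8
2 0 1
6 7 5

After move 6 (U):
4 0 8
2 3 1
6 7 5

After move 7 (D):
4 3 8
2 0 1
6 7 5

After move 8 (U):
4 0 8
2 3 1
6 7 5

After move 9 (L):
0 4 8
2 3 1
6 7 5

After move 10 (D):
2 4 8
0 3 1
6 7 5

After move 11 (R):
2 4 8
3 0 1
6 7 5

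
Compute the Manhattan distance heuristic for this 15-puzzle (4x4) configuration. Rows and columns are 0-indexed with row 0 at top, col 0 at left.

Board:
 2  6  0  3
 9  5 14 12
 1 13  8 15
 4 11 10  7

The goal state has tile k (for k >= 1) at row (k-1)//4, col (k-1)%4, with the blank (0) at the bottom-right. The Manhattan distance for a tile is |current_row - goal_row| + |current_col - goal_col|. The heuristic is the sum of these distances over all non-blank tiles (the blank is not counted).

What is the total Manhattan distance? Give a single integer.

Tile 2: (0,0)->(0,1) = 1
Tile 6: (0,1)->(1,1) = 1
Tile 3: (0,3)->(0,2) = 1
Tile 9: (1,0)->(2,0) = 1
Tile 5: (1,1)->(1,0) = 1
Tile 14: (1,2)->(3,1) = 3
Tile 12: (1,3)->(2,3) = 1
Tile 1: (2,0)->(0,0) = 2
Tile 13: (2,1)->(3,0) = 2
Tile 8: (2,2)->(1,3) = 2
Tile 15: (2,3)->(3,2) = 2
Tile 4: (3,0)->(0,3) = 6
Tile 11: (3,1)->(2,2) = 2
Tile 10: (3,2)->(2,1) = 2
Tile 7: (3,3)->(1,2) = 3
Sum: 1 + 1 + 1 + 1 + 1 + 3 + 1 + 2 + 2 + 2 + 2 + 6 + 2 + 2 + 3 = 30

Answer: 30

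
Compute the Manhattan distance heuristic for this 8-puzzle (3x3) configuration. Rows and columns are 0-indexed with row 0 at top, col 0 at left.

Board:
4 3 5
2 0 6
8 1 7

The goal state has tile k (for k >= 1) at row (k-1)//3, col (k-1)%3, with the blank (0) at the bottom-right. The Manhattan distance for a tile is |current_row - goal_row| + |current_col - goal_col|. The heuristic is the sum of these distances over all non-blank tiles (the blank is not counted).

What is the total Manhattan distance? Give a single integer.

Tile 4: (0,0)->(1,0) = 1
Tile 3: (0,1)->(0,2) = 1
Tile 5: (0,2)->(1,1) = 2
Tile 2: (1,0)->(0,1) = 2
Tile 6: (1,2)->(1,2) = 0
Tile 8: (2,0)->(2,1) = 1
Tile 1: (2,1)->(0,0) = 3
Tile 7: (2,2)->(2,0) = 2
Sum: 1 + 1 + 2 + 2 + 0 + 1 + 3 + 2 = 12

Answer: 12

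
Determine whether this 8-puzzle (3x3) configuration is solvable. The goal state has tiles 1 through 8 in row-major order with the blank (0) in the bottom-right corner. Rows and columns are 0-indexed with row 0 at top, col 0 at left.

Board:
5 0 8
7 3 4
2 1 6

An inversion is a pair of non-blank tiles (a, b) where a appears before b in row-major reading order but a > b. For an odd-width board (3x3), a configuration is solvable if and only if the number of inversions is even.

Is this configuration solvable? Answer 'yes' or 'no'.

Inversions (pairs i<j in row-major order where tile[i] > tile[j] > 0): 20
20 is even, so the puzzle is solvable.

Answer: yes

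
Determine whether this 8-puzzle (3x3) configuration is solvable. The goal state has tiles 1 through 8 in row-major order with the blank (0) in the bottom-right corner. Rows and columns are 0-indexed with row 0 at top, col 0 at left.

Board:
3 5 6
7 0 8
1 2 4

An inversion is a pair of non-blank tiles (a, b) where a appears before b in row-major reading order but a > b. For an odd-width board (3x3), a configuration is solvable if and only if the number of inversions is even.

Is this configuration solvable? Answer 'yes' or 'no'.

Inversions (pairs i<j in row-major order where tile[i] > tile[j] > 0): 14
14 is even, so the puzzle is solvable.

Answer: yes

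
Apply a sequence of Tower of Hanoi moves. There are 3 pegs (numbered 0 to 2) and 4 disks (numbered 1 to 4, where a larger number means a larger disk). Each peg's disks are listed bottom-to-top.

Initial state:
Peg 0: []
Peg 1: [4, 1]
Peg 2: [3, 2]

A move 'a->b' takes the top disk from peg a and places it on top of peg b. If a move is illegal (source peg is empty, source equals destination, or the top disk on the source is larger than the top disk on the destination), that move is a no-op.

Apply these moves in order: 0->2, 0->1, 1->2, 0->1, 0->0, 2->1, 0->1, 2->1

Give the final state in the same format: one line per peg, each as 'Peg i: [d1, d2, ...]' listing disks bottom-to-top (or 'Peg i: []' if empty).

After move 1 (0->2):
Peg 0: []
Peg 1: [4, 1]
Peg 2: [3, 2]

After move 2 (0->1):
Peg 0: []
Peg 1: [4, 1]
Peg 2: [3, 2]

After move 3 (1->2):
Peg 0: []
Peg 1: [4]
Peg 2: [3, 2, 1]

After move 4 (0->1):
Peg 0: []
Peg 1: [4]
Peg 2: [3, 2, 1]

After move 5 (0->0):
Peg 0: []
Peg 1: [4]
Peg 2: [3, 2, 1]

After move 6 (2->1):
Peg 0: []
Peg 1: [4, 1]
Peg 2: [3, 2]

After move 7 (0->1):
Peg 0: []
Peg 1: [4, 1]
Peg 2: [3, 2]

After move 8 (2->1):
Peg 0: []
Peg 1: [4, 1]
Peg 2: [3, 2]

Answer: Peg 0: []
Peg 1: [4, 1]
Peg 2: [3, 2]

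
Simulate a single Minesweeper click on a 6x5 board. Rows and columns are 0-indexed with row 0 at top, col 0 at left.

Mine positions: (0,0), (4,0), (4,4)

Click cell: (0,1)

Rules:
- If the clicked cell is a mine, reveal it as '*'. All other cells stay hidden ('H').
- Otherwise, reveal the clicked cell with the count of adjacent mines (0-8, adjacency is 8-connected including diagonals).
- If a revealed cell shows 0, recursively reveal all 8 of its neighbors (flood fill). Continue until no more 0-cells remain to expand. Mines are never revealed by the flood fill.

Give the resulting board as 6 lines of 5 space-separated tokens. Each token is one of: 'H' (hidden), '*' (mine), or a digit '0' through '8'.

H 1 H H H
H H H H H
H H H H H
H H H H H
H H H H H
H H H H H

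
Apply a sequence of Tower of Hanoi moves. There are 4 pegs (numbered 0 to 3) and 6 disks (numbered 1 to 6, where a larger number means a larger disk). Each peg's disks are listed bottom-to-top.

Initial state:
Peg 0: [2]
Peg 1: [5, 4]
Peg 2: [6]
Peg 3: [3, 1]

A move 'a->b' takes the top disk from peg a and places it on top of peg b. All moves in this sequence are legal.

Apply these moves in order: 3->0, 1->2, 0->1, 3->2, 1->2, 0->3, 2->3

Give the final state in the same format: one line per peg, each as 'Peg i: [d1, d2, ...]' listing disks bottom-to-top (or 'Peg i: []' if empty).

Answer: Peg 0: []
Peg 1: [5]
Peg 2: [6, 4, 3]
Peg 3: [2, 1]

Derivation:
After move 1 (3->0):
Peg 0: [2, 1]
Peg 1: [5, 4]
Peg 2: [6]
Peg 3: [3]

After move 2 (1->2):
Peg 0: [2, 1]
Peg 1: [5]
Peg 2: [6, 4]
Peg 3: [3]

After move 3 (0->1):
Peg 0: [2]
Peg 1: [5, 1]
Peg 2: [6, 4]
Peg 3: [3]

After move 4 (3->2):
Peg 0: [2]
Peg 1: [5, 1]
Peg 2: [6, 4, 3]
Peg 3: []

After move 5 (1->2):
Peg 0: [2]
Peg 1: [5]
Peg 2: [6, 4, 3, 1]
Peg 3: []

After move 6 (0->3):
Peg 0: []
Peg 1: [5]
Peg 2: [6, 4, 3, 1]
Peg 3: [2]

After move 7 (2->3):
Peg 0: []
Peg 1: [5]
Peg 2: [6, 4, 3]
Peg 3: [2, 1]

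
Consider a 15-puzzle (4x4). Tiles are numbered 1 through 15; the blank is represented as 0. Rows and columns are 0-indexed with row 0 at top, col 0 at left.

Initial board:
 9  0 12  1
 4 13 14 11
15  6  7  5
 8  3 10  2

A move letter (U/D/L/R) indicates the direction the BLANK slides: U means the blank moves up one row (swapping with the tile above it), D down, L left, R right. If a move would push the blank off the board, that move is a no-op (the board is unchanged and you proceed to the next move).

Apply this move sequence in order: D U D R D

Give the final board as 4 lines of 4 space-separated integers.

After move 1 (D):
 9 13 12  1
 4  0 14 11
15  6  7  5
 8  3 10  2

After move 2 (U):
 9  0 12  1
 4 13 14 11
15  6  7  5
 8  3 10  2

After move 3 (D):
 9 13 12  1
 4  0 14 11
15  6  7  5
 8  3 10  2

After move 4 (R):
 9 13 12  1
 4 14  0 11
15  6  7  5
 8  3 10  2

After move 5 (D):
 9 13 12  1
 4 14  7 11
15  6  0  5
 8  3 10  2

Answer:  9 13 12  1
 4 14  7 11
15  6  0  5
 8  3 10  2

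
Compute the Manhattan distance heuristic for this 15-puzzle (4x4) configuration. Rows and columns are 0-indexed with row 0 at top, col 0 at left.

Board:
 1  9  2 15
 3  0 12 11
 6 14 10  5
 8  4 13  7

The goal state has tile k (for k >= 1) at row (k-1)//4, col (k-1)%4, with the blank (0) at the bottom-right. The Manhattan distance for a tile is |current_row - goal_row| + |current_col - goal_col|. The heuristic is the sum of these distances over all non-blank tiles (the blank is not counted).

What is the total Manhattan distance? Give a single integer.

Answer: 38

Derivation:
Tile 1: at (0,0), goal (0,0), distance |0-0|+|0-0| = 0
Tile 9: at (0,1), goal (2,0), distance |0-2|+|1-0| = 3
Tile 2: at (0,2), goal (0,1), distance |0-0|+|2-1| = 1
Tile 15: at (0,3), goal (3,2), distance |0-3|+|3-2| = 4
Tile 3: at (1,0), goal (0,2), distance |1-0|+|0-2| = 3
Tile 12: at (1,2), goal (2,3), distance |1-2|+|2-3| = 2
Tile 11: at (1,3), goal (2,2), distance |1-2|+|3-2| = 2
Tile 6: at (2,0), goal (1,1), distance |2-1|+|0-1| = 2
Tile 14: at (2,1), goal (3,1), distance |2-3|+|1-1| = 1
Tile 10: at (2,2), goal (2,1), distance |2-2|+|2-1| = 1
Tile 5: at (2,3), goal (1,0), distance |2-1|+|3-0| = 4
Tile 8: at (3,0), goal (1,3), distance |3-1|+|0-3| = 5
Tile 4: at (3,1), goal (0,3), distance |3-0|+|1-3| = 5
Tile 13: at (3,2), goal (3,0), distance |3-3|+|2-0| = 2
Tile 7: at (3,3), goal (1,2), distance |3-1|+|3-2| = 3
Sum: 0 + 3 + 1 + 4 + 3 + 2 + 2 + 2 + 1 + 1 + 4 + 5 + 5 + 2 + 3 = 38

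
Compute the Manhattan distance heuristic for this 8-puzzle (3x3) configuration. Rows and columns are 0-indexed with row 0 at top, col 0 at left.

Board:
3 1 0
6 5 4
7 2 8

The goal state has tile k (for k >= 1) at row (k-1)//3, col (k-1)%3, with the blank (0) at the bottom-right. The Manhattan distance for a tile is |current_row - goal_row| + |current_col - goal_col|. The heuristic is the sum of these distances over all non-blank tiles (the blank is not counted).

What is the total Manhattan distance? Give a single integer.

Tile 3: at (0,0), goal (0,2), distance |0-0|+|0-2| = 2
Tile 1: at (0,1), goal (0,0), distance |0-0|+|1-0| = 1
Tile 6: at (1,0), goal (1,2), distance |1-1|+|0-2| = 2
Tile 5: at (1,1), goal (1,1), distance |1-1|+|1-1| = 0
Tile 4: at (1,2), goal (1,0), distance |1-1|+|2-0| = 2
Tile 7: at (2,0), goal (2,0), distance |2-2|+|0-0| = 0
Tile 2: at (2,1), goal (0,1), distance |2-0|+|1-1| = 2
Tile 8: at (2,2), goal (2,1), distance |2-2|+|2-1| = 1
Sum: 2 + 1 + 2 + 0 + 2 + 0 + 2 + 1 = 10

Answer: 10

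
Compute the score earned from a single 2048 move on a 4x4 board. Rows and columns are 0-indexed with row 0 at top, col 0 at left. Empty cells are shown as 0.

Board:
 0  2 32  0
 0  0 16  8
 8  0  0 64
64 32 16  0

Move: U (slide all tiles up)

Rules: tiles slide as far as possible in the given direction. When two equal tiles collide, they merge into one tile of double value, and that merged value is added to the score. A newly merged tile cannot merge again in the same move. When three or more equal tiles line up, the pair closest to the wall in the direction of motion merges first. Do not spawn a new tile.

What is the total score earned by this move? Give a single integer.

Answer: 32

Derivation:
Slide up:
col 0: [0, 0, 8, 64] -> [8, 64, 0, 0]  score +0 (running 0)
col 1: [2, 0, 0, 32] -> [2, 32, 0, 0]  score +0 (running 0)
col 2: [32, 16, 0, 16] -> [32, 32, 0, 0]  score +32 (running 32)
col 3: [0, 8, 64, 0] -> [8, 64, 0, 0]  score +0 (running 32)
Board after move:
 8  2 32  8
64 32 32 64
 0  0  0  0
 0  0  0  0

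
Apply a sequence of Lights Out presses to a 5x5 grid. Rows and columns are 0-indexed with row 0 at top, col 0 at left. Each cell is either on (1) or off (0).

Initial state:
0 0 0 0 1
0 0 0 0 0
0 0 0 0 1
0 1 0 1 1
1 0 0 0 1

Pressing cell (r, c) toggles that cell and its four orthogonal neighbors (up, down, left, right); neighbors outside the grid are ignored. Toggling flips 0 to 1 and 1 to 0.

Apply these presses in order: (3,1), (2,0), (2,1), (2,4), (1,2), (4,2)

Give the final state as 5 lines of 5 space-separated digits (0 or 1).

After press 1 at (3,1):
0 0 0 0 1
0 0 0 0 0
0 1 0 0 1
1 0 1 1 1
1 1 0 0 1

After press 2 at (2,0):
0 0 0 0 1
1 0 0 0 0
1 0 0 0 1
0 0 1 1 1
1 1 0 0 1

After press 3 at (2,1):
0 0 0 0 1
1 1 0 0 0
0 1 1 0 1
0 1 1 1 1
1 1 0 0 1

After press 4 at (2,4):
0 0 0 0 1
1 1 0 0 1
0 1 1 1 0
0 1 1 1 0
1 1 0 0 1

After press 5 at (1,2):
0 0 1 0 1
1 0 1 1 1
0 1 0 1 0
0 1 1 1 0
1 1 0 0 1

After press 6 at (4,2):
0 0 1 0 1
1 0 1 1 1
0 1 0 1 0
0 1 0 1 0
1 0 1 1 1

Answer: 0 0 1 0 1
1 0 1 1 1
0 1 0 1 0
0 1 0 1 0
1 0 1 1 1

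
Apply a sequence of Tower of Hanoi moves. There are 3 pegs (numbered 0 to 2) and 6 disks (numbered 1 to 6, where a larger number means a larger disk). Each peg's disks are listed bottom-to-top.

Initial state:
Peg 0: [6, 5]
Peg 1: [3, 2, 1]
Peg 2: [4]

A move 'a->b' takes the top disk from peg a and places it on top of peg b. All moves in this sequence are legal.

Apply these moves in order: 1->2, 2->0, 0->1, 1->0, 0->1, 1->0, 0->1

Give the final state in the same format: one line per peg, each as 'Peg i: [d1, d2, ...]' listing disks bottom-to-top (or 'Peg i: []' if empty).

After move 1 (1->2):
Peg 0: [6, 5]
Peg 1: [3, 2]
Peg 2: [4, 1]

After move 2 (2->0):
Peg 0: [6, 5, 1]
Peg 1: [3, 2]
Peg 2: [4]

After move 3 (0->1):
Peg 0: [6, 5]
Peg 1: [3, 2, 1]
Peg 2: [4]

After move 4 (1->0):
Peg 0: [6, 5, 1]
Peg 1: [3, 2]
Peg 2: [4]

After move 5 (0->1):
Peg 0: [6, 5]
Peg 1: [3, 2, 1]
Peg 2: [4]

After move 6 (1->0):
Peg 0: [6, 5, 1]
Peg 1: [3, 2]
Peg 2: [4]

After move 7 (0->1):
Peg 0: [6, 5]
Peg 1: [3, 2, 1]
Peg 2: [4]

Answer: Peg 0: [6, 5]
Peg 1: [3, 2, 1]
Peg 2: [4]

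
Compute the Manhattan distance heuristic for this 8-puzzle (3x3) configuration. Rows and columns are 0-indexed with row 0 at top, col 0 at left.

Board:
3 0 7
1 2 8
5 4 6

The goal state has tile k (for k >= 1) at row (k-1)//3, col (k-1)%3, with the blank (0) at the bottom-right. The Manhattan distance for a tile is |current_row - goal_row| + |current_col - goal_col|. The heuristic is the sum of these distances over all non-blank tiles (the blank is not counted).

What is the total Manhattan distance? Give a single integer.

Answer: 15

Derivation:
Tile 3: (0,0)->(0,2) = 2
Tile 7: (0,2)->(2,0) = 4
Tile 1: (1,0)->(0,0) = 1
Tile 2: (1,1)->(0,1) = 1
Tile 8: (1,2)->(2,1) = 2
Tile 5: (2,0)->(1,1) = 2
Tile 4: (2,1)->(1,0) = 2
Tile 6: (2,2)->(1,2) = 1
Sum: 2 + 4 + 1 + 1 + 2 + 2 + 2 + 1 = 15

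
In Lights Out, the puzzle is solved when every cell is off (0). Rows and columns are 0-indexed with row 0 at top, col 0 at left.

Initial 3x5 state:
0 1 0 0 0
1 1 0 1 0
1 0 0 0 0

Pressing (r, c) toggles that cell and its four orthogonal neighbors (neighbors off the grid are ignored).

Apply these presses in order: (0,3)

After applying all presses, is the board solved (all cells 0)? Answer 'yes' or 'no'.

Answer: no

Derivation:
After press 1 at (0,3):
0 1 1 1 1
1 1 0 0 0
1 0 0 0 0

Lights still on: 7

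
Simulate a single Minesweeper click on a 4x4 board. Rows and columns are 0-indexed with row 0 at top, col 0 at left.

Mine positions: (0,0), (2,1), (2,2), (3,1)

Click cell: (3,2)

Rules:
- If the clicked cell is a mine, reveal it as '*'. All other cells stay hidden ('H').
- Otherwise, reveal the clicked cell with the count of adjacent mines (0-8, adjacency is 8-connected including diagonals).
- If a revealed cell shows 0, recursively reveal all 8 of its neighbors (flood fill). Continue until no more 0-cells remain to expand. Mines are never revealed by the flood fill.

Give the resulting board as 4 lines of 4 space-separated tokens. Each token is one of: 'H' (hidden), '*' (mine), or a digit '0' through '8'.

H H H H
H H H H
H H H H
H H 3 H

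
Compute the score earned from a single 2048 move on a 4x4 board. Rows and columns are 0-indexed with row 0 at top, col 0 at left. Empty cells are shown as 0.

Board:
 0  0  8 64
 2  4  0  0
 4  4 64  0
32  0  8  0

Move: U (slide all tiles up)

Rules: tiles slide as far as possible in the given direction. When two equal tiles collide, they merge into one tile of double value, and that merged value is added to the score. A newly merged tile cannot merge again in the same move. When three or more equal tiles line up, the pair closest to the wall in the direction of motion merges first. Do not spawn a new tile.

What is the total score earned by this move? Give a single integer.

Answer: 8

Derivation:
Slide up:
col 0: [0, 2, 4, 32] -> [2, 4, 32, 0]  score +0 (running 0)
col 1: [0, 4, 4, 0] -> [8, 0, 0, 0]  score +8 (running 8)
col 2: [8, 0, 64, 8] -> [8, 64, 8, 0]  score +0 (running 8)
col 3: [64, 0, 0, 0] -> [64, 0, 0, 0]  score +0 (running 8)
Board after move:
 2  8  8 64
 4  0 64  0
32  0  8  0
 0  0  0  0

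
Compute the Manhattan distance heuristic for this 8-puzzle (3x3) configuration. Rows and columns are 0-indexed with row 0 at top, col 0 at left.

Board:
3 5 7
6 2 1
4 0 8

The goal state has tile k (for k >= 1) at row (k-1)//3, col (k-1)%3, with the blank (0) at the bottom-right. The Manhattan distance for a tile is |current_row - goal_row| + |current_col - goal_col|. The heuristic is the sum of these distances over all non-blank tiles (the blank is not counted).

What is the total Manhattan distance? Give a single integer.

Answer: 15

Derivation:
Tile 3: (0,0)->(0,2) = 2
Tile 5: (0,1)->(1,1) = 1
Tile 7: (0,2)->(2,0) = 4
Tile 6: (1,0)->(1,2) = 2
Tile 2: (1,1)->(0,1) = 1
Tile 1: (1,2)->(0,0) = 3
Tile 4: (2,0)->(1,0) = 1
Tile 8: (2,2)->(2,1) = 1
Sum: 2 + 1 + 4 + 2 + 1 + 3 + 1 + 1 = 15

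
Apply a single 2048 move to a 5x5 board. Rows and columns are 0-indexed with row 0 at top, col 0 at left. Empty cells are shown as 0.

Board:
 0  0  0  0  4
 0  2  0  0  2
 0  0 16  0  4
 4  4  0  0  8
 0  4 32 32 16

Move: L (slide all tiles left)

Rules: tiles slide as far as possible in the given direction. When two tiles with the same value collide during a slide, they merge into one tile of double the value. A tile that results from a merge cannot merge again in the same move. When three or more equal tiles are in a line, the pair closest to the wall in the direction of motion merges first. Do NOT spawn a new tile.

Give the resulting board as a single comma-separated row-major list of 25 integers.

Answer: 4, 0, 0, 0, 0, 4, 0, 0, 0, 0, 16, 4, 0, 0, 0, 8, 8, 0, 0, 0, 4, 64, 16, 0, 0

Derivation:
Slide left:
row 0: [0, 0, 0, 0, 4] -> [4, 0, 0, 0, 0]
row 1: [0, 2, 0, 0, 2] -> [4, 0, 0, 0, 0]
row 2: [0, 0, 16, 0, 4] -> [16, 4, 0, 0, 0]
row 3: [4, 4, 0, 0, 8] -> [8, 8, 0, 0, 0]
row 4: [0, 4, 32, 32, 16] -> [4, 64, 16, 0, 0]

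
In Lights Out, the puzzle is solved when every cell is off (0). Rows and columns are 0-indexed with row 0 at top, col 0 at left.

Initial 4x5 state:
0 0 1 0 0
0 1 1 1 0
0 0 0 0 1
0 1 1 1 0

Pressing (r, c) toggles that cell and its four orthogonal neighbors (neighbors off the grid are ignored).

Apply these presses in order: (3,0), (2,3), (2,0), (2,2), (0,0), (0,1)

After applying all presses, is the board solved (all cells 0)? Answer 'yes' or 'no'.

Answer: yes

Derivation:
After press 1 at (3,0):
0 0 1 0 0
0 1 1 1 0
1 0 0 0 1
1 0 1 1 0

After press 2 at (2,3):
0 0 1 0 0
0 1 1 0 0
1 0 1 1 0
1 0 1 0 0

After press 3 at (2,0):
0 0 1 0 0
1 1 1 0 0
0 1 1 1 0
0 0 1 0 0

After press 4 at (2,2):
0 0 1 0 0
1 1 0 0 0
0 0 0 0 0
0 0 0 0 0

After press 5 at (0,0):
1 1 1 0 0
0 1 0 0 0
0 0 0 0 0
0 0 0 0 0

After press 6 at (0,1):
0 0 0 0 0
0 0 0 0 0
0 0 0 0 0
0 0 0 0 0

Lights still on: 0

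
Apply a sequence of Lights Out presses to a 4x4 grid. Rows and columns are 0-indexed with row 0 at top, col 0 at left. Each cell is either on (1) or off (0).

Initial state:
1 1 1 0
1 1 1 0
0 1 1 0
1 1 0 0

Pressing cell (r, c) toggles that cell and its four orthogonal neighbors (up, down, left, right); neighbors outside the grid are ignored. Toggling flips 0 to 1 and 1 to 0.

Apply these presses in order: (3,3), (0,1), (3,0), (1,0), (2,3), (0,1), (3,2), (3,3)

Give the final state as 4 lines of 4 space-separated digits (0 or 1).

After press 1 at (3,3):
1 1 1 0
1 1 1 0
0 1 1 1
1 1 1 1

After press 2 at (0,1):
0 0 0 0
1 0 1 0
0 1 1 1
1 1 1 1

After press 3 at (3,0):
0 0 0 0
1 0 1 0
1 1 1 1
0 0 1 1

After press 4 at (1,0):
1 0 0 0
0 1 1 0
0 1 1 1
0 0 1 1

After press 5 at (2,3):
1 0 0 0
0 1 1 1
0 1 0 0
0 0 1 0

After press 6 at (0,1):
0 1 1 0
0 0 1 1
0 1 0 0
0 0 1 0

After press 7 at (3,2):
0 1 1 0
0 0 1 1
0 1 1 0
0 1 0 1

After press 8 at (3,3):
0 1 1 0
0 0 1 1
0 1 1 1
0 1 1 0

Answer: 0 1 1 0
0 0 1 1
0 1 1 1
0 1 1 0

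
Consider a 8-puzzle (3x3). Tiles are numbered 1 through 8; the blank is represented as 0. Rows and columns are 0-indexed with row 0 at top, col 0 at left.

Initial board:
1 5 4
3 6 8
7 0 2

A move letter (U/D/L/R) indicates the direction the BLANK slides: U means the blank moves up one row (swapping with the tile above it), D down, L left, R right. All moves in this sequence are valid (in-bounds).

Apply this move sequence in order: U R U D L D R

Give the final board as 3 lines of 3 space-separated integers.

Answer: 1 5 4
3 6 8
7 2 0

Derivation:
After move 1 (U):
1 5 4
3 0 8
7 6 2

After move 2 (R):
1 5 4
3 8 0
7 6 2

After move 3 (U):
1 5 0
3 8 4
7 6 2

After move 4 (D):
1 5 4
3 8 0
7 6 2

After move 5 (L):
1 5 4
3 0 8
7 6 2

After move 6 (D):
1 5 4
3 6 8
7 0 2

After move 7 (R):
1 5 4
3 6 8
7 2 0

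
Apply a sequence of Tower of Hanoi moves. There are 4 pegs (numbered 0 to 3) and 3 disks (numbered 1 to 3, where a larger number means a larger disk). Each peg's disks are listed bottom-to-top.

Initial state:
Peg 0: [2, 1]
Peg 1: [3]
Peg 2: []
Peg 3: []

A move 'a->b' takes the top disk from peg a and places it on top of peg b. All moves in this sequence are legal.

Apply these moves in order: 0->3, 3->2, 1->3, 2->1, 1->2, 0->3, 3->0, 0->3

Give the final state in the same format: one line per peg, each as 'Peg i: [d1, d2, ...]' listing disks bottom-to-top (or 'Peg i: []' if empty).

Answer: Peg 0: []
Peg 1: []
Peg 2: [1]
Peg 3: [3, 2]

Derivation:
After move 1 (0->3):
Peg 0: [2]
Peg 1: [3]
Peg 2: []
Peg 3: [1]

After move 2 (3->2):
Peg 0: [2]
Peg 1: [3]
Peg 2: [1]
Peg 3: []

After move 3 (1->3):
Peg 0: [2]
Peg 1: []
Peg 2: [1]
Peg 3: [3]

After move 4 (2->1):
Peg 0: [2]
Peg 1: [1]
Peg 2: []
Peg 3: [3]

After move 5 (1->2):
Peg 0: [2]
Peg 1: []
Peg 2: [1]
Peg 3: [3]

After move 6 (0->3):
Peg 0: []
Peg 1: []
Peg 2: [1]
Peg 3: [3, 2]

After move 7 (3->0):
Peg 0: [2]
Peg 1: []
Peg 2: [1]
Peg 3: [3]

After move 8 (0->3):
Peg 0: []
Peg 1: []
Peg 2: [1]
Peg 3: [3, 2]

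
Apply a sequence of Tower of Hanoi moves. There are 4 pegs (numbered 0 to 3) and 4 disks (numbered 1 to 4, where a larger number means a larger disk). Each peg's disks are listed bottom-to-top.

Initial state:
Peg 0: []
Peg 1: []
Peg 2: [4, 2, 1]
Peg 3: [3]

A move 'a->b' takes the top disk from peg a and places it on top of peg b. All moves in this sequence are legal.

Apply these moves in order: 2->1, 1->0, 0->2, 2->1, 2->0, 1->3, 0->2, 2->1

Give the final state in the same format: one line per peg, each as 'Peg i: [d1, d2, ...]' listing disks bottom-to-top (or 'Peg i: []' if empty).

After move 1 (2->1):
Peg 0: []
Peg 1: [1]
Peg 2: [4, 2]
Peg 3: [3]

After move 2 (1->0):
Peg 0: [1]
Peg 1: []
Peg 2: [4, 2]
Peg 3: [3]

After move 3 (0->2):
Peg 0: []
Peg 1: []
Peg 2: [4, 2, 1]
Peg 3: [3]

After move 4 (2->1):
Peg 0: []
Peg 1: [1]
Peg 2: [4, 2]
Peg 3: [3]

After move 5 (2->0):
Peg 0: [2]
Peg 1: [1]
Peg 2: [4]
Peg 3: [3]

After move 6 (1->3):
Peg 0: [2]
Peg 1: []
Peg 2: [4]
Peg 3: [3, 1]

After move 7 (0->2):
Peg 0: []
Peg 1: []
Peg 2: [4, 2]
Peg 3: [3, 1]

After move 8 (2->1):
Peg 0: []
Peg 1: [2]
Peg 2: [4]
Peg 3: [3, 1]

Answer: Peg 0: []
Peg 1: [2]
Peg 2: [4]
Peg 3: [3, 1]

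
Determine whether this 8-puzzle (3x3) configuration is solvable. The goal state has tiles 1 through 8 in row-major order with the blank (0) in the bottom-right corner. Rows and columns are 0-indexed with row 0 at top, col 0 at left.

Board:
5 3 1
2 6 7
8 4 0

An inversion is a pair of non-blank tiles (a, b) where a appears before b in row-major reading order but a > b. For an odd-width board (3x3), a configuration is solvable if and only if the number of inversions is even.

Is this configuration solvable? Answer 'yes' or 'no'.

Inversions (pairs i<j in row-major order where tile[i] > tile[j] > 0): 9
9 is odd, so the puzzle is not solvable.

Answer: no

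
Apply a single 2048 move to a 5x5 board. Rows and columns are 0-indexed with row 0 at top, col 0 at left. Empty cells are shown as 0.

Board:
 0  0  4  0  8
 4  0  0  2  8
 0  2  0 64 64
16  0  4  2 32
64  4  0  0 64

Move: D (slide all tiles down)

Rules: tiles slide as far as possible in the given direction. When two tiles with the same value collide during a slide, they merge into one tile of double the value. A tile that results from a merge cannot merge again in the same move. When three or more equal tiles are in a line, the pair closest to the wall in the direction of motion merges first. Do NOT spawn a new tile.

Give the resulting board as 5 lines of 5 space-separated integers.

Slide down:
col 0: [0, 4, 0, 16, 64] -> [0, 0, 4, 16, 64]
col 1: [0, 0, 2, 0, 4] -> [0, 0, 0, 2, 4]
col 2: [4, 0, 0, 4, 0] -> [0, 0, 0, 0, 8]
col 3: [0, 2, 64, 2, 0] -> [0, 0, 2, 64, 2]
col 4: [8, 8, 64, 32, 64] -> [0, 16, 64, 32, 64]

Answer:  0  0  0  0  0
 0  0  0  0 16
 4  0  0  2 64
16  2  0 64 32
64  4  8  2 64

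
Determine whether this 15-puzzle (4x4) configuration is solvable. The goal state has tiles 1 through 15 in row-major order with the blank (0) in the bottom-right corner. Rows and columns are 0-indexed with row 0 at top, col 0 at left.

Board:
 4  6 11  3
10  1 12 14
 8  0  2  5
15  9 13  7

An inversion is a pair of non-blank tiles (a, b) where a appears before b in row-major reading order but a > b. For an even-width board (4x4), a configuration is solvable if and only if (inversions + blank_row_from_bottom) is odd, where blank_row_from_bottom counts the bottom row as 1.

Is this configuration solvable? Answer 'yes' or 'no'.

Answer: no

Derivation:
Inversions: 42
Blank is in row 2 (0-indexed from top), which is row 2 counting from the bottom (bottom = 1).
42 + 2 = 44, which is even, so the puzzle is not solvable.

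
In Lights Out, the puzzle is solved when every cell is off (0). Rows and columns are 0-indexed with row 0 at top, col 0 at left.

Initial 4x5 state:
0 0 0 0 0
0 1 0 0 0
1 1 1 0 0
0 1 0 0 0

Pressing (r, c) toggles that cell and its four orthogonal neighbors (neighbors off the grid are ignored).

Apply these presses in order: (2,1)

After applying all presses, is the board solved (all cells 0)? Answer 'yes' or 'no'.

Answer: yes

Derivation:
After press 1 at (2,1):
0 0 0 0 0
0 0 0 0 0
0 0 0 0 0
0 0 0 0 0

Lights still on: 0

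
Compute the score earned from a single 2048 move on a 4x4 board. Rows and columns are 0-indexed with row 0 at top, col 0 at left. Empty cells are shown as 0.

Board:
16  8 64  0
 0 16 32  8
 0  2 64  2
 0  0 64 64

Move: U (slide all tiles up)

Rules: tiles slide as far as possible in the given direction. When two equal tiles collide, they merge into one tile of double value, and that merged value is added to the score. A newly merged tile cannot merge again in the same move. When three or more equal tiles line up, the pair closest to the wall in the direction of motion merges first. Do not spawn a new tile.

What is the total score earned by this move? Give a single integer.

Answer: 128

Derivation:
Slide up:
col 0: [16, 0, 0, 0] -> [16, 0, 0, 0]  score +0 (running 0)
col 1: [8, 16, 2, 0] -> [8, 16, 2, 0]  score +0 (running 0)
col 2: [64, 32, 64, 64] -> [64, 32, 128, 0]  score +128 (running 128)
col 3: [0, 8, 2, 64] -> [8, 2, 64, 0]  score +0 (running 128)
Board after move:
 16   8  64   8
  0  16  32   2
  0   2 128  64
  0   0   0   0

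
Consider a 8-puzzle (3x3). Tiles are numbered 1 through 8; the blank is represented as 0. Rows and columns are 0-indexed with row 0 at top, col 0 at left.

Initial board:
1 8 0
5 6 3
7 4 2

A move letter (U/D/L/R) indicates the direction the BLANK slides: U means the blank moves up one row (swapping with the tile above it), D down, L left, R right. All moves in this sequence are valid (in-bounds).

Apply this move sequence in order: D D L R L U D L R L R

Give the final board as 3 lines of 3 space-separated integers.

After move 1 (D):
1 8 3
5 6 0
7 4 2

After move 2 (D):
1 8 3
5 6 2
7 4 0

After move 3 (L):
1 8 3
5 6 2
7 0 4

After move 4 (R):
1 8 3
5 6 2
7 4 0

After move 5 (L):
1 8 3
5 6 2
7 0 4

After move 6 (U):
1 8 3
5 0 2
7 6 4

After move 7 (D):
1 8 3
5 6 2
7 0 4

After move 8 (L):
1 8 3
5 6 2
0 7 4

After move 9 (R):
1 8 3
5 6 2
7 0 4

After move 10 (L):
1 8 3
5 6 2
0 7 4

After move 11 (R):
1 8 3
5 6 2
7 0 4

Answer: 1 8 3
5 6 2
7 0 4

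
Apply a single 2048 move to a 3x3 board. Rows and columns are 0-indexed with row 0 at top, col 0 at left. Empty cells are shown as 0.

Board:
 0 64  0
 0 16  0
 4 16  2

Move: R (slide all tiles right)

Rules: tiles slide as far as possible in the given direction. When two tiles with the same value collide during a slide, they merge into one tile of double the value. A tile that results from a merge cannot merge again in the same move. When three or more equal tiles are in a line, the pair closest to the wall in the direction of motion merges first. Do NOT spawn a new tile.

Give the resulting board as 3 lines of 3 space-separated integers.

Slide right:
row 0: [0, 64, 0] -> [0, 0, 64]
row 1: [0, 16, 0] -> [0, 0, 16]
row 2: [4, 16, 2] -> [4, 16, 2]

Answer:  0  0 64
 0  0 16
 4 16  2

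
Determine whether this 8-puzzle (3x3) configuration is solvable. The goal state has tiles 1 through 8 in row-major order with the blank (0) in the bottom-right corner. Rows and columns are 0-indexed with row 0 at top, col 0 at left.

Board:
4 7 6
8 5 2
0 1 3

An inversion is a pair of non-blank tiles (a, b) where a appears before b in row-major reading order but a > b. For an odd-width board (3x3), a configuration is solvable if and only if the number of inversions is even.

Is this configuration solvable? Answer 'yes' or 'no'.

Answer: yes

Derivation:
Inversions (pairs i<j in row-major order where tile[i] > tile[j] > 0): 20
20 is even, so the puzzle is solvable.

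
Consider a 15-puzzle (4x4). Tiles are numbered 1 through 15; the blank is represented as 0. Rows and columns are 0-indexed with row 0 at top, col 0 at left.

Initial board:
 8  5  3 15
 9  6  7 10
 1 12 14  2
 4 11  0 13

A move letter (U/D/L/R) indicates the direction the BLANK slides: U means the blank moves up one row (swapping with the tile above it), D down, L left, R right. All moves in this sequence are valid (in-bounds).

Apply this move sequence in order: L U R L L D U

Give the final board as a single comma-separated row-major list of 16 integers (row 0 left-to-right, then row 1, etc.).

After move 1 (L):
 8  5  3 15
 9  6  7 10
 1 12 14  2
 4  0 11 13

After move 2 (U):
 8  5  3 15
 9  6  7 10
 1  0 14  2
 4 12 11 13

After move 3 (R):
 8  5  3 15
 9  6  7 10
 1 14  0  2
 4 12 11 13

After move 4 (L):
 8  5  3 15
 9  6  7 10
 1  0 14  2
 4 12 11 13

After move 5 (L):
 8  5  3 15
 9  6  7 10
 0  1 14  2
 4 12 11 13

After move 6 (D):
 8  5  3 15
 9  6  7 10
 4  1 14  2
 0 12 11 13

After move 7 (U):
 8  5  3 15
 9  6  7 10
 0  1 14  2
 4 12 11 13

Answer: 8, 5, 3, 15, 9, 6, 7, 10, 0, 1, 14, 2, 4, 12, 11, 13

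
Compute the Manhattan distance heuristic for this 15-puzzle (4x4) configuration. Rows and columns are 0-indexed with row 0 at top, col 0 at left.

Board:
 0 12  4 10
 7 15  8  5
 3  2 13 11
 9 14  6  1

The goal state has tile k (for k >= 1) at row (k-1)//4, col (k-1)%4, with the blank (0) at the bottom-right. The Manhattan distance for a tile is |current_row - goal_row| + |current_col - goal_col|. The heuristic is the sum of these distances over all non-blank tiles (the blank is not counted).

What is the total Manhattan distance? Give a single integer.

Answer: 38

Derivation:
Tile 12: at (0,1), goal (2,3), distance |0-2|+|1-3| = 4
Tile 4: at (0,2), goal (0,3), distance |0-0|+|2-3| = 1
Tile 10: at (0,3), goal (2,1), distance |0-2|+|3-1| = 4
Tile 7: at (1,0), goal (1,2), distance |1-1|+|0-2| = 2
Tile 15: at (1,1), goal (3,2), distance |1-3|+|1-2| = 3
Tile 8: at (1,2), goal (1,3), distance |1-1|+|2-3| = 1
Tile 5: at (1,3), goal (1,0), distance |1-1|+|3-0| = 3
Tile 3: at (2,0), goal (0,2), distance |2-0|+|0-2| = 4
Tile 2: at (2,1), goal (0,1), distance |2-0|+|1-1| = 2
Tile 13: at (2,2), goal (3,0), distance |2-3|+|2-0| = 3
Tile 11: at (2,3), goal (2,2), distance |2-2|+|3-2| = 1
Tile 9: at (3,0), goal (2,0), distance |3-2|+|0-0| = 1
Tile 14: at (3,1), goal (3,1), distance |3-3|+|1-1| = 0
Tile 6: at (3,2), goal (1,1), distance |3-1|+|2-1| = 3
Tile 1: at (3,3), goal (0,0), distance |3-0|+|3-0| = 6
Sum: 4 + 1 + 4 + 2 + 3 + 1 + 3 + 4 + 2 + 3 + 1 + 1 + 0 + 3 + 6 = 38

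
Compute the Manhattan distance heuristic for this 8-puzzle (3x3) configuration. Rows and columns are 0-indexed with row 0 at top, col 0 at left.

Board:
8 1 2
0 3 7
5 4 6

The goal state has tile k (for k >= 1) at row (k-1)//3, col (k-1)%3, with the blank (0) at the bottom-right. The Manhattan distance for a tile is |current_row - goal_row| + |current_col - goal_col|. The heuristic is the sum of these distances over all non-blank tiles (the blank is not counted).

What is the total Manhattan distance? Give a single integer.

Answer: 15

Derivation:
Tile 8: at (0,0), goal (2,1), distance |0-2|+|0-1| = 3
Tile 1: at (0,1), goal (0,0), distance |0-0|+|1-0| = 1
Tile 2: at (0,2), goal (0,1), distance |0-0|+|2-1| = 1
Tile 3: at (1,1), goal (0,2), distance |1-0|+|1-2| = 2
Tile 7: at (1,2), goal (2,0), distance |1-2|+|2-0| = 3
Tile 5: at (2,0), goal (1,1), distance |2-1|+|0-1| = 2
Tile 4: at (2,1), goal (1,0), distance |2-1|+|1-0| = 2
Tile 6: at (2,2), goal (1,2), distance |2-1|+|2-2| = 1
Sum: 3 + 1 + 1 + 2 + 3 + 2 + 2 + 1 = 15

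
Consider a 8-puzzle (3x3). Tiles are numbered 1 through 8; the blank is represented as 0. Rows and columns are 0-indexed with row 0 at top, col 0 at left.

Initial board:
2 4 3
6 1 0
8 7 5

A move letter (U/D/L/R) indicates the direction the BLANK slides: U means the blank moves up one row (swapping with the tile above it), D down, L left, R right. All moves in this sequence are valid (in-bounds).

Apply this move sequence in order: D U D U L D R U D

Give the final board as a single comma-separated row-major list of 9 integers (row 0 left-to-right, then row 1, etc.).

Answer: 2, 4, 3, 6, 7, 1, 8, 5, 0

Derivation:
After move 1 (D):
2 4 3
6 1 5
8 7 0

After move 2 (U):
2 4 3
6 1 0
8 7 5

After move 3 (D):
2 4 3
6 1 5
8 7 0

After move 4 (U):
2 4 3
6 1 0
8 7 5

After move 5 (L):
2 4 3
6 0 1
8 7 5

After move 6 (D):
2 4 3
6 7 1
8 0 5

After move 7 (R):
2 4 3
6 7 1
8 5 0

After move 8 (U):
2 4 3
6 7 0
8 5 1

After move 9 (D):
2 4 3
6 7 1
8 5 0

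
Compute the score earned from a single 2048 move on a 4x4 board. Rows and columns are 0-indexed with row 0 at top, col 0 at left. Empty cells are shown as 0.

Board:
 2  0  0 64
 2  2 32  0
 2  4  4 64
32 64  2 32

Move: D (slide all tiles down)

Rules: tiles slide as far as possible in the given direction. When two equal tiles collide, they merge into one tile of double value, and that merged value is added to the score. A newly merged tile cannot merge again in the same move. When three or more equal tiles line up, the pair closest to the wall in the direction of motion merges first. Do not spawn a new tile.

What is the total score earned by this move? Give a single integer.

Answer: 132

Derivation:
Slide down:
col 0: [2, 2, 2, 32] -> [0, 2, 4, 32]  score +4 (running 4)
col 1: [0, 2, 4, 64] -> [0, 2, 4, 64]  score +0 (running 4)
col 2: [0, 32, 4, 2] -> [0, 32, 4, 2]  score +0 (running 4)
col 3: [64, 0, 64, 32] -> [0, 0, 128, 32]  score +128 (running 132)
Board after move:
  0   0   0   0
  2   2  32   0
  4   4   4 128
 32  64   2  32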